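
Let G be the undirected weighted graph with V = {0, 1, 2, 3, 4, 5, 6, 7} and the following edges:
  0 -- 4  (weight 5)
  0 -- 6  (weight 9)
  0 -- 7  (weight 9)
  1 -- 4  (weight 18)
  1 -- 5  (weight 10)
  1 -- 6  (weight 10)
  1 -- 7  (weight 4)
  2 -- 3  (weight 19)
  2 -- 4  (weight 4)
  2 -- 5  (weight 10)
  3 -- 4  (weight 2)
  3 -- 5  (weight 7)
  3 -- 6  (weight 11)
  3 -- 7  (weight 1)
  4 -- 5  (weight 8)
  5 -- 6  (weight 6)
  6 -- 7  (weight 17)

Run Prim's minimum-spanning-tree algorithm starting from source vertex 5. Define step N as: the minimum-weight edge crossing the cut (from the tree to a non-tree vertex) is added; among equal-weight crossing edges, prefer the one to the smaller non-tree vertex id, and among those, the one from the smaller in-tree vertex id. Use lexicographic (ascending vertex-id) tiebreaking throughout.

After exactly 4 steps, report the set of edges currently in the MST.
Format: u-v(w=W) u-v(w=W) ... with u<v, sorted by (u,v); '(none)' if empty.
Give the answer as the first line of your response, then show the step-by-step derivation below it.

3-4(w=2) 3-5(w=7) 3-7(w=1) 5-6(w=6)

step 1: add edge 5-6 (w=6); MST = {5-6(w=6)}
step 2: add edge 3-5 (w=7); MST = {3-5(w=7) 5-6(w=6)}
step 3: add edge 3-7 (w=1); MST = {3-5(w=7) 3-7(w=1) 5-6(w=6)}
step 4: add edge 3-4 (w=2); MST = {3-4(w=2) 3-5(w=7) 3-7(w=1) 5-6(w=6)}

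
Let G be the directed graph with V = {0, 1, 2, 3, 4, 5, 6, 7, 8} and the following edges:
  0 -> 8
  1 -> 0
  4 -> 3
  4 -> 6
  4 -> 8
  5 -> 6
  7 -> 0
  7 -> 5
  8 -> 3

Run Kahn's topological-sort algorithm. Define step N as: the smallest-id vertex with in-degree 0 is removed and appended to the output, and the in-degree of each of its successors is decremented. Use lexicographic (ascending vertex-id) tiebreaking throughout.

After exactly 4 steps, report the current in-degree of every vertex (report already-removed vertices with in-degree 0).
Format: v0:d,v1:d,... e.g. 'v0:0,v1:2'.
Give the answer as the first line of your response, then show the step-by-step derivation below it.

v0:0,v1:0,v2:0,v3:1,v4:0,v5:0,v6:1,v7:0,v8:1

step 1: output 1; order=[1]; indeg=(1,0,0,2,0,1,2,0,2)
step 2: output 2; order=[1,2]; indeg=(1,0,0,2,0,1,2,0,2)
step 3: output 4; order=[1,2,4]; indeg=(1,0,0,1,0,1,1,0,1)
step 4: output 7; order=[1,2,4,7]; indeg=(0,0,0,1,0,0,1,0,1)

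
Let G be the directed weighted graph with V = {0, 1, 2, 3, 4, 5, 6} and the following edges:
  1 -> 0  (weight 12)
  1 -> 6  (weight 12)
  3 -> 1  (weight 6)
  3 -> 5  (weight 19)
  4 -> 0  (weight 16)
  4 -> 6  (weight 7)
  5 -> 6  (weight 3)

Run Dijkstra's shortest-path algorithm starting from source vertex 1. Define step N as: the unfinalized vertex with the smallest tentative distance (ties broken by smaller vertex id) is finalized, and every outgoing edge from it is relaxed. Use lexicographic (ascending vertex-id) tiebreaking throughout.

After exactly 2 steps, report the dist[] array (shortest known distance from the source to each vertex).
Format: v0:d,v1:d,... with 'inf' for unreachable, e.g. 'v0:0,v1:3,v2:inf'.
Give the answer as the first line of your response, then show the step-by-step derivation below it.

v0:12,v1:0,v2:inf,v3:inf,v4:inf,v5:inf,v6:12

step 1: dist = v0:12,v1:0,v2:inf,v3:inf,v4:inf,v5:inf,v6:12
step 2: dist = v0:12,v1:0,v2:inf,v3:inf,v4:inf,v5:inf,v6:12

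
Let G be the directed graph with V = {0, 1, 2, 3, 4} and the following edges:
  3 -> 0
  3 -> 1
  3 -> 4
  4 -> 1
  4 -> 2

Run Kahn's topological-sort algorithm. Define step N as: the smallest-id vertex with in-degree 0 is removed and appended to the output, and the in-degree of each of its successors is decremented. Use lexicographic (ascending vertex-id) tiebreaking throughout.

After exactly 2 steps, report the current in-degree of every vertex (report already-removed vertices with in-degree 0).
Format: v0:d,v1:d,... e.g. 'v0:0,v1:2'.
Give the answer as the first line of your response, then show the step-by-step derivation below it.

v0:0,v1:1,v2:1,v3:0,v4:0

step 1: output 3; order=[3]; indeg=(0,1,1,0,0)
step 2: output 0; order=[3,0]; indeg=(0,1,1,0,0)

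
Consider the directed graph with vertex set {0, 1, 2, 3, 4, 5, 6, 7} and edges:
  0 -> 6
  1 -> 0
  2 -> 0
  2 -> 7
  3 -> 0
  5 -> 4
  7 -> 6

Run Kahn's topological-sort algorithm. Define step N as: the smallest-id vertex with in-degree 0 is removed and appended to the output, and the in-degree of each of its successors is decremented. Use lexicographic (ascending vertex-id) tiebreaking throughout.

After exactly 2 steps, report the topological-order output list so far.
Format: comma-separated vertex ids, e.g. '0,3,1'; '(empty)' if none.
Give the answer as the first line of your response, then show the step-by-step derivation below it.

1,2

step 1: output 1; order=[1]; indeg=(2,0,0,0,1,0,2,1)
step 2: output 2; order=[1,2]; indeg=(1,0,0,0,1,0,2,0)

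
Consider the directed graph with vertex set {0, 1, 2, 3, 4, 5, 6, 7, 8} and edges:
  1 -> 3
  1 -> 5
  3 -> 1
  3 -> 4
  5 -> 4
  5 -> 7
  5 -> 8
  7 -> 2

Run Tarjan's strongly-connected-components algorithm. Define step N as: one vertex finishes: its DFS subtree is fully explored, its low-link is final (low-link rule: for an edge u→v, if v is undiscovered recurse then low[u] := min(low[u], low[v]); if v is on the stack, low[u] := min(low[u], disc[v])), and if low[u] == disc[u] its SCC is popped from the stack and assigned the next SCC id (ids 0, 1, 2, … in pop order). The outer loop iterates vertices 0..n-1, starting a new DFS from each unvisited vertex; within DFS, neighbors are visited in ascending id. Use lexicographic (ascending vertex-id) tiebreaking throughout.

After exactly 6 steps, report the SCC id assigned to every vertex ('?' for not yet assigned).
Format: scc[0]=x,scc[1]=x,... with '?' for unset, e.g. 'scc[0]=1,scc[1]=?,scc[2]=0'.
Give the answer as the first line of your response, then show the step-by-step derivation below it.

scc[0]=0,scc[1]=?,scc[2]=2,scc[3]=?,scc[4]=1,scc[5]=?,scc[6]=?,scc[7]=3,scc[8]=4

step 1: low=(low[0]=0,low[1]=?,low[2]=?,low[3]=?,low[4]=?,low[5]=?,low[6]=?,low[7]=?,low[8]=?); scc=(scc[0]=0,scc[1]=?,scc[2]=?,scc[3]=?,scc[4]=?,scc[5]=?,scc[6]=?,scc[7]=?,scc[8]=?)
step 2: low=(low[0]=0,low[1]=1,low[2]=?,low[3]=1,low[4]=3,low[5]=?,low[6]=?,low[7]=?,low[8]=?); scc=(scc[0]=0,scc[1]=?,scc[2]=?,scc[3]=?,scc[4]=1,scc[5]=?,scc[6]=?,scc[7]=?,scc[8]=?)
step 3: low=(low[0]=0,low[1]=1,low[2]=?,low[3]=1,low[4]=3,low[5]=?,low[6]=?,low[7]=?,low[8]=?); scc=(scc[0]=0,scc[1]=?,scc[2]=?,scc[3]=?,scc[4]=1,scc[5]=?,scc[6]=?,scc[7]=?,scc[8]=?)
step 4: low=(low[0]=0,low[1]=1,low[2]=6,low[3]=1,low[4]=3,low[5]=4,low[6]=?,low[7]=5,low[8]=?); scc=(scc[0]=0,scc[1]=?,scc[2]=2,scc[3]=?,scc[4]=1,scc[5]=?,scc[6]=?,scc[7]=?,scc[8]=?)
step 5: low=(low[0]=0,low[1]=1,low[2]=6,low[3]=1,low[4]=3,low[5]=4,low[6]=?,low[7]=5,low[8]=?); scc=(scc[0]=0,scc[1]=?,scc[2]=2,scc[3]=?,scc[4]=1,scc[5]=?,scc[6]=?,scc[7]=3,scc[8]=?)
step 6: low=(low[0]=0,low[1]=1,low[2]=6,low[3]=1,low[4]=3,low[5]=4,low[6]=?,low[7]=5,low[8]=7); scc=(scc[0]=0,scc[1]=?,scc[2]=2,scc[3]=?,scc[4]=1,scc[5]=?,scc[6]=?,scc[7]=3,scc[8]=4)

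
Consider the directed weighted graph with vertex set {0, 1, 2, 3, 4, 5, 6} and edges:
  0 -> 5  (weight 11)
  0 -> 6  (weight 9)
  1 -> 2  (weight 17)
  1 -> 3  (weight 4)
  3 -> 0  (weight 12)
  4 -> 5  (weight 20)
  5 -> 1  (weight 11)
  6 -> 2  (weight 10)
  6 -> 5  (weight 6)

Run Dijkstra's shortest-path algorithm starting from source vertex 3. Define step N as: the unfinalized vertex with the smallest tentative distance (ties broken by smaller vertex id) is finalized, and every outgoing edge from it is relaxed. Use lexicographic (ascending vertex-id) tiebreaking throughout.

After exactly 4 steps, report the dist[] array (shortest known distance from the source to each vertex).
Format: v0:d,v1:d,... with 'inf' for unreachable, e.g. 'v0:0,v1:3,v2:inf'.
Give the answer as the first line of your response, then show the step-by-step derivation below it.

v0:12,v1:34,v2:31,v3:0,v4:inf,v5:23,v6:21

step 1: dist = v0:12,v1:inf,v2:inf,v3:0,v4:inf,v5:inf,v6:inf
step 2: dist = v0:12,v1:inf,v2:inf,v3:0,v4:inf,v5:23,v6:21
step 3: dist = v0:12,v1:inf,v2:31,v3:0,v4:inf,v5:23,v6:21
step 4: dist = v0:12,v1:34,v2:31,v3:0,v4:inf,v5:23,v6:21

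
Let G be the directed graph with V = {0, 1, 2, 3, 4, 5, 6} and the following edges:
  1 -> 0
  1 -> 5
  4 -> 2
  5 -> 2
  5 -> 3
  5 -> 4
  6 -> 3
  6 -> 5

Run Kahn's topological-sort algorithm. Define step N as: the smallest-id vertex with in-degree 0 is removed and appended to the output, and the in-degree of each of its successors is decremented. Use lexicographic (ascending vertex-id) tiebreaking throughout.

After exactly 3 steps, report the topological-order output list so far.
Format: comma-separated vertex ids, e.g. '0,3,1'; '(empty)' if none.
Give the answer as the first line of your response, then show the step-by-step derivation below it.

1,0,6

step 1: output 1; order=[1]; indeg=(0,0,2,2,1,1,0)
step 2: output 0; order=[1,0]; indeg=(0,0,2,2,1,1,0)
step 3: output 6; order=[1,0,6]; indeg=(0,0,2,1,1,0,0)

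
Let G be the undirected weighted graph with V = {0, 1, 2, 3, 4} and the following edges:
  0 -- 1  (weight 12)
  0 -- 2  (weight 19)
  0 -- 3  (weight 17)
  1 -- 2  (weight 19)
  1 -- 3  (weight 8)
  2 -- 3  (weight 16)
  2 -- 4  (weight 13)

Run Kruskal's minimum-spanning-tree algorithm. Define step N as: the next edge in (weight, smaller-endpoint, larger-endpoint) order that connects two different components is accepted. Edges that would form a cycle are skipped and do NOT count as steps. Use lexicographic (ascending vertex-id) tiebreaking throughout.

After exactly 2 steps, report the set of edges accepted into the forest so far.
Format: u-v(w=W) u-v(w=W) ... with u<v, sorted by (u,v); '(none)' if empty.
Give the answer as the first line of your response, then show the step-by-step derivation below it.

0-1(w=12) 1-3(w=8)

step 1: add edge 1-3 (w=8); MST = {1-3(w=8)}
step 2: add edge 0-1 (w=12); MST = {0-1(w=12) 1-3(w=8)}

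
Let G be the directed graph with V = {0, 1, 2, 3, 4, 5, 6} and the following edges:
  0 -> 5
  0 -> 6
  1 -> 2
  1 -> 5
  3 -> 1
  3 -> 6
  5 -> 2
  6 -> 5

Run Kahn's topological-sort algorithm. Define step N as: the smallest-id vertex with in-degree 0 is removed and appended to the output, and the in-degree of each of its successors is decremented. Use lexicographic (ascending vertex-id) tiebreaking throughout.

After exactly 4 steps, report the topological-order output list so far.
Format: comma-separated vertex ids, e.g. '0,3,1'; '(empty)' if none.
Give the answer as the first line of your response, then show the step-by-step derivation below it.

0,3,1,4

step 1: output 0; order=[0]; indeg=(0,1,2,0,0,2,1)
step 2: output 3; order=[0,3]; indeg=(0,0,2,0,0,2,0)
step 3: output 1; order=[0,3,1]; indeg=(0,0,1,0,0,1,0)
step 4: output 4; order=[0,3,1,4]; indeg=(0,0,1,0,0,1,0)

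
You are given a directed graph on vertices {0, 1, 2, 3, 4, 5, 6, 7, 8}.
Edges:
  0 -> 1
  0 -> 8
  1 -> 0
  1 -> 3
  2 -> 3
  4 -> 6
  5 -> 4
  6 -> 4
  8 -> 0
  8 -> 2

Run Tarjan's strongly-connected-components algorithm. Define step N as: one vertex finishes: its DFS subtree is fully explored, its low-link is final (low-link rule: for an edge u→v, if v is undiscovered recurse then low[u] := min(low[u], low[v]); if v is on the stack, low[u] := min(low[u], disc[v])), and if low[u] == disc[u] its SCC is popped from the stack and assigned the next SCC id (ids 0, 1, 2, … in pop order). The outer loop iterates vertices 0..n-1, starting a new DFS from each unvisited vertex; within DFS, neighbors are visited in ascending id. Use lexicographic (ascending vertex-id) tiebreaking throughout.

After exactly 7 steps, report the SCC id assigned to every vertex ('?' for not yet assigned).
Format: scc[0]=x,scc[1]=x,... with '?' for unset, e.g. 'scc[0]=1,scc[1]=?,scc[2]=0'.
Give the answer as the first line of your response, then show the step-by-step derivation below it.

scc[0]=2,scc[1]=2,scc[2]=1,scc[3]=0,scc[4]=3,scc[5]=?,scc[6]=3,scc[7]=?,scc[8]=2

step 1: low=(low[0]=0,low[1]=0,low[2]=?,low[3]=2,low[4]=?,low[5]=?,low[6]=?,low[7]=?,low[8]=?); scc=(scc[0]=?,scc[1]=?,scc[2]=?,scc[3]=0,scc[4]=?,scc[5]=?,scc[6]=?,scc[7]=?,scc[8]=?)
step 2: low=(low[0]=0,low[1]=0,low[2]=?,low[3]=2,low[4]=?,low[5]=?,low[6]=?,low[7]=?,low[8]=?); scc=(scc[0]=?,scc[1]=?,scc[2]=?,scc[3]=0,scc[4]=?,scc[5]=?,scc[6]=?,scc[7]=?,scc[8]=?)
step 3: low=(low[0]=0,low[1]=0,low[2]=4,low[3]=2,low[4]=?,low[5]=?,low[6]=?,low[7]=?,low[8]=0); scc=(scc[0]=?,scc[1]=?,scc[2]=1,scc[3]=0,scc[4]=?,scc[5]=?,scc[6]=?,scc[7]=?,scc[8]=?)
step 4: low=(low[0]=0,low[1]=0,low[2]=4,low[3]=2,low[4]=?,low[5]=?,low[6]=?,low[7]=?,low[8]=0); scc=(scc[0]=?,scc[1]=?,scc[2]=1,scc[3]=0,scc[4]=?,scc[5]=?,scc[6]=?,scc[7]=?,scc[8]=?)
step 5: low=(low[0]=0,low[1]=0,low[2]=4,low[3]=2,low[4]=?,low[5]=?,low[6]=?,low[7]=?,low[8]=0); scc=(scc[0]=2,scc[1]=2,scc[2]=1,scc[3]=0,scc[4]=?,scc[5]=?,scc[6]=?,scc[7]=?,scc[8]=2)
step 6: low=(low[0]=0,low[1]=0,low[2]=4,low[3]=2,low[4]=5,low[5]=?,low[6]=5,low[7]=?,low[8]=0); scc=(scc[0]=2,scc[1]=2,scc[2]=1,scc[3]=0,scc[4]=?,scc[5]=?,scc[6]=?,scc[7]=?,scc[8]=2)
step 7: low=(low[0]=0,low[1]=0,low[2]=4,low[3]=2,low[4]=5,low[5]=?,low[6]=5,low[7]=?,low[8]=0); scc=(scc[0]=2,scc[1]=2,scc[2]=1,scc[3]=0,scc[4]=3,scc[5]=?,scc[6]=3,scc[7]=?,scc[8]=2)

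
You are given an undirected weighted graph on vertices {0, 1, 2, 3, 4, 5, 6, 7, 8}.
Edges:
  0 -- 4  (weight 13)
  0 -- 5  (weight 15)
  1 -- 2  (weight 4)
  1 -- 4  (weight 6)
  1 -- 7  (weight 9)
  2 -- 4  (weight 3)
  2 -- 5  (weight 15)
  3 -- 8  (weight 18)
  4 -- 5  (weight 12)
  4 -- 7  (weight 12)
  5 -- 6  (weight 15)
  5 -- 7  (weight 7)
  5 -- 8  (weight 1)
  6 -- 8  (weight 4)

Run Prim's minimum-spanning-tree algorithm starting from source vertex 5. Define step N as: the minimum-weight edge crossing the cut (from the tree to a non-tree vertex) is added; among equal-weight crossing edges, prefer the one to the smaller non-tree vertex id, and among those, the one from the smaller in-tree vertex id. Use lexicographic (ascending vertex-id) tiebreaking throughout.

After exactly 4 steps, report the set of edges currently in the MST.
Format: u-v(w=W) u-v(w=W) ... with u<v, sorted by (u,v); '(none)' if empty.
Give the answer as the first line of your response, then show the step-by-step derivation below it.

1-7(w=9) 5-7(w=7) 5-8(w=1) 6-8(w=4)

step 1: add edge 5-8 (w=1); MST = {5-8(w=1)}
step 2: add edge 6-8 (w=4); MST = {5-8(w=1) 6-8(w=4)}
step 3: add edge 5-7 (w=7); MST = {5-7(w=7) 5-8(w=1) 6-8(w=4)}
step 4: add edge 1-7 (w=9); MST = {1-7(w=9) 5-7(w=7) 5-8(w=1) 6-8(w=4)}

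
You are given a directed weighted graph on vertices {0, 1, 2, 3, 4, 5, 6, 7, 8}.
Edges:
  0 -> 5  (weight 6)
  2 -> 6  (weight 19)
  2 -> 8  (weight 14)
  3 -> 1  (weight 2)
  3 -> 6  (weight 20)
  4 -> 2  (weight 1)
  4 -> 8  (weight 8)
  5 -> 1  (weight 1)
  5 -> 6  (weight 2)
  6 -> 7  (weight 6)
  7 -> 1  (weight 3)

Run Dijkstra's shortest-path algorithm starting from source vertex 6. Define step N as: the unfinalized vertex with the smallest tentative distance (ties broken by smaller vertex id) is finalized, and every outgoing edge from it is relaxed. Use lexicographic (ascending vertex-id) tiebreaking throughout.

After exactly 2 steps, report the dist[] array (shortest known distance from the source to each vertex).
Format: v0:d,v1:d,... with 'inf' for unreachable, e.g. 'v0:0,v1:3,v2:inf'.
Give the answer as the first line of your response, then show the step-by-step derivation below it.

v0:inf,v1:9,v2:inf,v3:inf,v4:inf,v5:inf,v6:0,v7:6,v8:inf

step 1: dist = v0:inf,v1:inf,v2:inf,v3:inf,v4:inf,v5:inf,v6:0,v7:6,v8:inf
step 2: dist = v0:inf,v1:9,v2:inf,v3:inf,v4:inf,v5:inf,v6:0,v7:6,v8:inf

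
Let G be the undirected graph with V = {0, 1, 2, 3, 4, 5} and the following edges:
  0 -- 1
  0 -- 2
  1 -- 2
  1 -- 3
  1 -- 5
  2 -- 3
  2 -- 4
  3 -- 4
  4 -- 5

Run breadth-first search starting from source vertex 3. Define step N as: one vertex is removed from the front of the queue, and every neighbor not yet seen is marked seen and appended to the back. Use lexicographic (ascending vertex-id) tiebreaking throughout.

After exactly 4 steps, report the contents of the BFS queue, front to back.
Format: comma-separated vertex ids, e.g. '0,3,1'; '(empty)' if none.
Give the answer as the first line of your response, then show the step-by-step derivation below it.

0,5

step 1: dequeue 3; queue=[1,2,4]; order=3
step 2: dequeue 1; queue=[2,4,0,5]; order=3,1
step 3: dequeue 2; queue=[4,0,5]; order=3,1,2
step 4: dequeue 4; queue=[0,5]; order=3,1,2,4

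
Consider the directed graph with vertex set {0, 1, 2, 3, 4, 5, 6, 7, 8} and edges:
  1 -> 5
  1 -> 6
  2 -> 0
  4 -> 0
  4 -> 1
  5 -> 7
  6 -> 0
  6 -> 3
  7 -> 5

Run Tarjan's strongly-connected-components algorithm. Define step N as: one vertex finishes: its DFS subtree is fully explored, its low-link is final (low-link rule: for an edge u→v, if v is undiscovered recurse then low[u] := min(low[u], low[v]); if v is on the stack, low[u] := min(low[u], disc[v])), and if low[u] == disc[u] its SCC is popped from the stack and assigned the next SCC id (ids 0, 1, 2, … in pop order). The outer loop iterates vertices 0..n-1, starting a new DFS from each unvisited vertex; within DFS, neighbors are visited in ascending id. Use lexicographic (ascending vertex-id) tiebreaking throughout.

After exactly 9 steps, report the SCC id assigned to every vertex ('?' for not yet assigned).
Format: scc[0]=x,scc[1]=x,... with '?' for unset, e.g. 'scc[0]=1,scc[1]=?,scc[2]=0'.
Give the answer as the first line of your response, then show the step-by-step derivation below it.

scc[0]=0,scc[1]=4,scc[2]=5,scc[3]=2,scc[4]=6,scc[5]=1,scc[6]=3,scc[7]=1,scc[8]=7

step 1: low=(low[0]=0,low[1]=?,low[2]=?,low[3]=?,low[4]=?,low[5]=?,low[6]=?,low[7]=?,low[8]=?); scc=(scc[0]=0,scc[1]=?,scc[2]=?,scc[3]=?,scc[4]=?,scc[5]=?,scc[6]=?,scc[7]=?,scc[8]=?)
step 2: low=(low[0]=0,low[1]=1,low[2]=?,low[3]=?,low[4]=?,low[5]=2,low[6]=?,low[7]=2,low[8]=?); scc=(scc[0]=0,scc[1]=?,scc[2]=?,scc[3]=?,scc[4]=?,scc[5]=?,scc[6]=?,scc[7]=?,scc[8]=?)
step 3: low=(low[0]=0,low[1]=1,low[2]=?,low[3]=?,low[4]=?,low[5]=2,low[6]=?,low[7]=2,low[8]=?); scc=(scc[0]=0,scc[1]=?,scc[2]=?,scc[3]=?,scc[4]=?,scc[5]=1,scc[6]=?,scc[7]=1,scc[8]=?)
step 4: low=(low[0]=0,low[1]=1,low[2]=?,low[3]=5,low[4]=?,low[5]=2,low[6]=4,low[7]=2,low[8]=?); scc=(scc[0]=0,scc[1]=?,scc[2]=?,scc[3]=2,scc[4]=?,scc[5]=1,scc[6]=?,scc[7]=1,scc[8]=?)
step 5: low=(low[0]=0,low[1]=1,low[2]=?,low[3]=5,low[4]=?,low[5]=2,low[6]=4,low[7]=2,low[8]=?); scc=(scc[0]=0,scc[1]=?,scc[2]=?,scc[3]=2,scc[4]=?,scc[5]=1,scc[6]=3,scc[7]=1,scc[8]=?)
step 6: low=(low[0]=0,low[1]=1,low[2]=?,low[3]=5,low[4]=?,low[5]=2,low[6]=4,low[7]=2,low[8]=?); scc=(scc[0]=0,scc[1]=4,scc[2]=?,scc[3]=2,scc[4]=?,scc[5]=1,scc[6]=3,scc[7]=1,scc[8]=?)
step 7: low=(low[0]=0,low[1]=1,low[2]=6,low[3]=5,low[4]=?,low[5]=2,low[6]=4,low[7]=2,low[8]=?); scc=(scc[0]=0,scc[1]=4,scc[2]=5,scc[3]=2,scc[4]=?,scc[5]=1,scc[6]=3,scc[7]=1,scc[8]=?)
step 8: low=(low[0]=0,low[1]=1,low[2]=6,low[3]=5,low[4]=7,low[5]=2,low[6]=4,low[7]=2,low[8]=?); scc=(scc[0]=0,scc[1]=4,scc[2]=5,scc[3]=2,scc[4]=6,scc[5]=1,scc[6]=3,scc[7]=1,scc[8]=?)
step 9: low=(low[0]=0,low[1]=1,low[2]=6,low[3]=5,low[4]=7,low[5]=2,low[6]=4,low[7]=2,low[8]=8); scc=(scc[0]=0,scc[1]=4,scc[2]=5,scc[3]=2,scc[4]=6,scc[5]=1,scc[6]=3,scc[7]=1,scc[8]=7)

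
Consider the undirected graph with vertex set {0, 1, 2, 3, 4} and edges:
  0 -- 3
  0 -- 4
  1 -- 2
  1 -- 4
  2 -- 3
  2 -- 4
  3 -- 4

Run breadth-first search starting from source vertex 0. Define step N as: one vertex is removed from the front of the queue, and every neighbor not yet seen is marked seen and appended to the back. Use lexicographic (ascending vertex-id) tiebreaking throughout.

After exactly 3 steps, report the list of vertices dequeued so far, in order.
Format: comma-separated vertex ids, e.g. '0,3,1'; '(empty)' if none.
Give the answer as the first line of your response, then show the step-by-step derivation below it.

0,3,4

step 1: dequeue 0; queue=[3,4]; order=0
step 2: dequeue 3; queue=[4,2]; order=0,3
step 3: dequeue 4; queue=[2,1]; order=0,3,4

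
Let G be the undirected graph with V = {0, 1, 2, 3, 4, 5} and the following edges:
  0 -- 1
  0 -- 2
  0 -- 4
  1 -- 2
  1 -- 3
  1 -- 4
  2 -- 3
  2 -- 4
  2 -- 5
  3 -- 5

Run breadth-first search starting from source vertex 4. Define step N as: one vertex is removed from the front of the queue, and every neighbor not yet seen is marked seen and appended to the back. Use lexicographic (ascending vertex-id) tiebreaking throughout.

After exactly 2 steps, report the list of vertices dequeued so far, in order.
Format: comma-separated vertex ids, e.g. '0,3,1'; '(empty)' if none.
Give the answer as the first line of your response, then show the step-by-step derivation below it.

4,0

step 1: dequeue 4; queue=[0,1,2]; order=4
step 2: dequeue 0; queue=[1,2]; order=4,0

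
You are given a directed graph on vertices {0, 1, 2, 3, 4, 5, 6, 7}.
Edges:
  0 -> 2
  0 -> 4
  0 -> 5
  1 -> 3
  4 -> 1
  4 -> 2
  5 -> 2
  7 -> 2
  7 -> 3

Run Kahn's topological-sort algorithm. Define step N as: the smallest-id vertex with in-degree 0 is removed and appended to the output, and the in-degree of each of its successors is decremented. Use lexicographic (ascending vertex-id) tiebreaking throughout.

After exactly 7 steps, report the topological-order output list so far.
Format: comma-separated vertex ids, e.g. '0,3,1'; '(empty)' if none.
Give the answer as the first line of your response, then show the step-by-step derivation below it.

0,4,1,5,6,7,2

step 1: output 0; order=[0]; indeg=(0,1,3,2,0,0,0,0)
step 2: output 4; order=[0,4]; indeg=(0,0,2,2,0,0,0,0)
step 3: output 1; order=[0,4,1]; indeg=(0,0,2,1,0,0,0,0)
step 4: output 5; order=[0,4,1,5]; indeg=(0,0,1,1,0,0,0,0)
step 5: output 6; order=[0,4,1,5,6]; indeg=(0,0,1,1,0,0,0,0)
step 6: output 7; order=[0,4,1,5,6,7]; indeg=(0,0,0,0,0,0,0,0)
step 7: output 2; order=[0,4,1,5,6,7,2]; indeg=(0,0,0,0,0,0,0,0)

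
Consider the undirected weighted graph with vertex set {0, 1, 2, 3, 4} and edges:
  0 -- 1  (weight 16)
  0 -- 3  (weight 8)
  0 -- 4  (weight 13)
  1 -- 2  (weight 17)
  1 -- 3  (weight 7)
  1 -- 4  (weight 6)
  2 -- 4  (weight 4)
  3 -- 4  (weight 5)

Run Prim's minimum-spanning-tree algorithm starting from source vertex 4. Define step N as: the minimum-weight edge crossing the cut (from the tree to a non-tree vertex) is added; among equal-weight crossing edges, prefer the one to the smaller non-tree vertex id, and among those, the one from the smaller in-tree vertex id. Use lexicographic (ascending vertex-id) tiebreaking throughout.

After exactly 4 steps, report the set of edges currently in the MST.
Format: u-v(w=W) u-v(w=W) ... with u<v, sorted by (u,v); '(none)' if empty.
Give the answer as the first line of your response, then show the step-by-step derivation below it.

0-3(w=8) 1-4(w=6) 2-4(w=4) 3-4(w=5)

step 1: add edge 2-4 (w=4); MST = {2-4(w=4)}
step 2: add edge 3-4 (w=5); MST = {2-4(w=4) 3-4(w=5)}
step 3: add edge 1-4 (w=6); MST = {1-4(w=6) 2-4(w=4) 3-4(w=5)}
step 4: add edge 0-3 (w=8); MST = {0-3(w=8) 1-4(w=6) 2-4(w=4) 3-4(w=5)}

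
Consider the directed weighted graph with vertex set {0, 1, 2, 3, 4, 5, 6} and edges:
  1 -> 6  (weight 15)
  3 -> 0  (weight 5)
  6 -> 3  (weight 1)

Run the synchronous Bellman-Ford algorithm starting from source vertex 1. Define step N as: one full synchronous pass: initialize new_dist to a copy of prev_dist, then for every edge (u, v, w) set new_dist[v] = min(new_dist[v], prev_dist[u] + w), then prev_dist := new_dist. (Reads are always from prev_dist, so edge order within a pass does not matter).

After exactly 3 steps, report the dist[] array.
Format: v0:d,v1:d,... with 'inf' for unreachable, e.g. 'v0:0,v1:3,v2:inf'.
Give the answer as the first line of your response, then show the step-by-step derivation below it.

v0:21,v1:0,v2:inf,v3:16,v4:inf,v5:inf,v6:15

step 1: dist = v0:inf,v1:0,v2:inf,v3:inf,v4:inf,v5:inf,v6:15
step 2: dist = v0:inf,v1:0,v2:inf,v3:16,v4:inf,v5:inf,v6:15
step 3: dist = v0:21,v1:0,v2:inf,v3:16,v4:inf,v5:inf,v6:15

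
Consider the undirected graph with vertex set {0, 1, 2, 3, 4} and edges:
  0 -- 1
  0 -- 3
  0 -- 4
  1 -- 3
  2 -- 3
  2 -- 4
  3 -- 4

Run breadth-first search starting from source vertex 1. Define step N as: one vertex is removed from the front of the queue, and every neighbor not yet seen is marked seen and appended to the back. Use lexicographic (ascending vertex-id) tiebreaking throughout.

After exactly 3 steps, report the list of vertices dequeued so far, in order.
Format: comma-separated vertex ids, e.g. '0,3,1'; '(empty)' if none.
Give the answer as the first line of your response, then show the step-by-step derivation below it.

1,0,3

step 1: dequeue 1; queue=[0,3]; order=1
step 2: dequeue 0; queue=[3,4]; order=1,0
step 3: dequeue 3; queue=[4,2]; order=1,0,3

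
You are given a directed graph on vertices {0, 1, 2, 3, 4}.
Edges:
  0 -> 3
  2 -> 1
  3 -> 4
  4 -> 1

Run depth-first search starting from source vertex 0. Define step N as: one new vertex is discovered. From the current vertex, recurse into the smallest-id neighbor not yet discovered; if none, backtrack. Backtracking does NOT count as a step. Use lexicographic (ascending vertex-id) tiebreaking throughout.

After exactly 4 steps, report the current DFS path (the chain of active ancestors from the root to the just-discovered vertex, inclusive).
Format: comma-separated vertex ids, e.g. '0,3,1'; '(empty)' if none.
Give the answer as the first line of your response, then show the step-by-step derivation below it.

0,3,4,1

step 1: discover 0; path=0; order=0
step 2: discover 3; path=0>3; order=0,3
step 3: discover 4; path=0>3>4; order=0,3,4
step 4: discover 1; path=0>3>4>1; order=0,3,4,1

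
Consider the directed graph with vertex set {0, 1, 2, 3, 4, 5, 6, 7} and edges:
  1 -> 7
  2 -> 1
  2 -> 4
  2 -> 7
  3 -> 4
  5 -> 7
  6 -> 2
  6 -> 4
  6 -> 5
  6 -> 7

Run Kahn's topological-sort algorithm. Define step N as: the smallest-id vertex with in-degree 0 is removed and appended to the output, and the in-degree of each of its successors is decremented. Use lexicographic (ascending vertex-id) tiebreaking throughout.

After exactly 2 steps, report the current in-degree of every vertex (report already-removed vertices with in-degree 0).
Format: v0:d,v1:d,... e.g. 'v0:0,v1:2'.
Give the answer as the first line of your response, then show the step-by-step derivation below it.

v0:0,v1:1,v2:1,v3:0,v4:2,v5:1,v6:0,v7:4

step 1: output 0; order=[0]; indeg=(0,1,1,0,3,1,0,4)
step 2: output 3; order=[0,3]; indeg=(0,1,1,0,2,1,0,4)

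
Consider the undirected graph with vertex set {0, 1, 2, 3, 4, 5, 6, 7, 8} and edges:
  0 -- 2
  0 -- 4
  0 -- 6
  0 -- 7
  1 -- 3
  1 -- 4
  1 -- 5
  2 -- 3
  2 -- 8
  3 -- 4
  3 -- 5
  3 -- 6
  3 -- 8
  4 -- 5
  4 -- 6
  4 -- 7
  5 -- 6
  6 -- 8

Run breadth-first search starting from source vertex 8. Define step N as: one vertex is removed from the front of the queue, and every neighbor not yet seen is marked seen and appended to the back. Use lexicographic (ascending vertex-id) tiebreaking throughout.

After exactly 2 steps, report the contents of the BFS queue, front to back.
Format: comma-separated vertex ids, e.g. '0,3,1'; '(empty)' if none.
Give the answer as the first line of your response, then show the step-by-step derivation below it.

3,6,0

step 1: dequeue 8; queue=[2,3,6]; order=8
step 2: dequeue 2; queue=[3,6,0]; order=8,2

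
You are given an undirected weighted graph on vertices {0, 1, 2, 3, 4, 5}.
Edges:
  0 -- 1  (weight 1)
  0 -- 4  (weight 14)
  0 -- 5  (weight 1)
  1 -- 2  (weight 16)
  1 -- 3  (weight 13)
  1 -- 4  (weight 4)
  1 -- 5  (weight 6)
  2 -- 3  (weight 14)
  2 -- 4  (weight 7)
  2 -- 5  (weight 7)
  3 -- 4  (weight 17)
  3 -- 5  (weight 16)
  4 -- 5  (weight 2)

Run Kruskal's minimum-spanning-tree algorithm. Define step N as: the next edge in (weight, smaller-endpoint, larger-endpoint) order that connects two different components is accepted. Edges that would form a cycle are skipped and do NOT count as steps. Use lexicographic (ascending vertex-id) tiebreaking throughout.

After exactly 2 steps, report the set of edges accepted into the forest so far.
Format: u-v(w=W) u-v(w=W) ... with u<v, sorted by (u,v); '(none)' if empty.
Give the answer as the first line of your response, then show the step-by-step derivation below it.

0-1(w=1) 0-5(w=1)

step 1: add edge 0-1 (w=1); MST = {0-1(w=1)}
step 2: add edge 0-5 (w=1); MST = {0-1(w=1) 0-5(w=1)}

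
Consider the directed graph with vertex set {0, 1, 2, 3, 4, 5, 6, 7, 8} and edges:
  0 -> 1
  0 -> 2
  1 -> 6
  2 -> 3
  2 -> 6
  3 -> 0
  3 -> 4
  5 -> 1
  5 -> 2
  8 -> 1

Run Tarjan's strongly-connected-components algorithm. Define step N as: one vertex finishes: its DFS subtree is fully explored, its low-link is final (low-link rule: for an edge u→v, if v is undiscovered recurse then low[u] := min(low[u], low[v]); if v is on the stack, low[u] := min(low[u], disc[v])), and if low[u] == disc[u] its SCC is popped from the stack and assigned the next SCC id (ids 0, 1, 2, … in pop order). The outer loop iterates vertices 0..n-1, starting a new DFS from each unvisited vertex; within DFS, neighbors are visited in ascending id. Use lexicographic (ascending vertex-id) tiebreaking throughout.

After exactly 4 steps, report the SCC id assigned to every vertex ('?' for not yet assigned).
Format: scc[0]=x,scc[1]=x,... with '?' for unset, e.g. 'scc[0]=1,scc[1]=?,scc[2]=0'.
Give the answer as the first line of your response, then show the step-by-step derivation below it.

scc[0]=?,scc[1]=1,scc[2]=?,scc[3]=?,scc[4]=2,scc[5]=?,scc[6]=0,scc[7]=?,scc[8]=?

step 1: low=(low[0]=0,low[1]=1,low[2]=?,low[3]=?,low[4]=?,low[5]=?,low[6]=2,low[7]=?,low[8]=?); scc=(scc[0]=?,scc[1]=?,scc[2]=?,scc[3]=?,scc[4]=?,scc[5]=?,scc[6]=0,scc[7]=?,scc[8]=?)
step 2: low=(low[0]=0,low[1]=1,low[2]=?,low[3]=?,low[4]=?,low[5]=?,low[6]=2,low[7]=?,low[8]=?); scc=(scc[0]=?,scc[1]=1,scc[2]=?,scc[3]=?,scc[4]=?,scc[5]=?,scc[6]=0,scc[7]=?,scc[8]=?)
step 3: low=(low[0]=0,low[1]=1,low[2]=3,low[3]=0,low[4]=5,low[5]=?,low[6]=2,low[7]=?,low[8]=?); scc=(scc[0]=?,scc[1]=1,scc[2]=?,scc[3]=?,scc[4]=2,scc[5]=?,scc[6]=0,scc[7]=?,scc[8]=?)
step 4: low=(low[0]=0,low[1]=1,low[2]=3,low[3]=0,low[4]=5,low[5]=?,low[6]=2,low[7]=?,low[8]=?); scc=(scc[0]=?,scc[1]=1,scc[2]=?,scc[3]=?,scc[4]=2,scc[5]=?,scc[6]=0,scc[7]=?,scc[8]=?)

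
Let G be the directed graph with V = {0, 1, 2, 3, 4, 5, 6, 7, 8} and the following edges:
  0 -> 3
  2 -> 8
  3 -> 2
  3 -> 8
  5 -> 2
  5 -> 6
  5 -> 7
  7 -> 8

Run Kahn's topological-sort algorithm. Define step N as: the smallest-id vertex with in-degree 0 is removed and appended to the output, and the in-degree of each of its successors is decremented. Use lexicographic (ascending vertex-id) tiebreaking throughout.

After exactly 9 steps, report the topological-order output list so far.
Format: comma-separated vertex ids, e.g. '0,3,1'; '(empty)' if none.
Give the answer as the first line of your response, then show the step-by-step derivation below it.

0,1,3,4,5,2,6,7,8

step 1: output 0; order=[0]; indeg=(0,0,2,0,0,0,1,1,3)
step 2: output 1; order=[0,1]; indeg=(0,0,2,0,0,0,1,1,3)
step 3: output 3; order=[0,1,3]; indeg=(0,0,1,0,0,0,1,1,2)
step 4: output 4; order=[0,1,3,4]; indeg=(0,0,1,0,0,0,1,1,2)
step 5: output 5; order=[0,1,3,4,5]; indeg=(0,0,0,0,0,0,0,0,2)
step 6: output 2; order=[0,1,3,4,5,2]; indeg=(0,0,0,0,0,0,0,0,1)
step 7: output 6; order=[0,1,3,4,5,2,6]; indeg=(0,0,0,0,0,0,0,0,1)
step 8: output 7; order=[0,1,3,4,5,2,6,7]; indeg=(0,0,0,0,0,0,0,0,0)
step 9: output 8; order=[0,1,3,4,5,2,6,7,8]; indeg=(0,0,0,0,0,0,0,0,0)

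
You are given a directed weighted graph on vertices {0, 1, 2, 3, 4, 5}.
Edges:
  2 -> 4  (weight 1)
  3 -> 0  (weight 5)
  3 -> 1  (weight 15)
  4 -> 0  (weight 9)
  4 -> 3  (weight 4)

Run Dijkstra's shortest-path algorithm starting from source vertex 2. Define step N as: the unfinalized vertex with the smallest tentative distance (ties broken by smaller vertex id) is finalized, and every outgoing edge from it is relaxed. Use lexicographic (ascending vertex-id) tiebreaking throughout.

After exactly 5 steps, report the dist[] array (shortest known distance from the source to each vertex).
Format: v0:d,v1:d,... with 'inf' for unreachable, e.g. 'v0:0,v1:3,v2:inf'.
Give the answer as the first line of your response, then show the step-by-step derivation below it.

v0:10,v1:20,v2:0,v3:5,v4:1,v5:inf

step 1: dist = v0:inf,v1:inf,v2:0,v3:inf,v4:1,v5:inf
step 2: dist = v0:10,v1:inf,v2:0,v3:5,v4:1,v5:inf
step 3: dist = v0:10,v1:20,v2:0,v3:5,v4:1,v5:inf
step 4: dist = v0:10,v1:20,v2:0,v3:5,v4:1,v5:inf
step 5: dist = v0:10,v1:20,v2:0,v3:5,v4:1,v5:inf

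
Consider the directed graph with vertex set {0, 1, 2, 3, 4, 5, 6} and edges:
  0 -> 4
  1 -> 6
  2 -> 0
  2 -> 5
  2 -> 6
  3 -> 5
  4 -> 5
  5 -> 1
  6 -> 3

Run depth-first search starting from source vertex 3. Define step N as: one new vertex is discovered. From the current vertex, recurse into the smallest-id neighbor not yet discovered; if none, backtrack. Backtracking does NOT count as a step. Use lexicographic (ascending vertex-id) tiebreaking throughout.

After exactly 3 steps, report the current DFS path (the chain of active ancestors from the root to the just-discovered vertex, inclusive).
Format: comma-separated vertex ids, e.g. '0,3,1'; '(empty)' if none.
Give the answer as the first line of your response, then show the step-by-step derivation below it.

3,5,1

step 1: discover 3; path=3; order=3
step 2: discover 5; path=3>5; order=3,5
step 3: discover 1; path=3>5>1; order=3,5,1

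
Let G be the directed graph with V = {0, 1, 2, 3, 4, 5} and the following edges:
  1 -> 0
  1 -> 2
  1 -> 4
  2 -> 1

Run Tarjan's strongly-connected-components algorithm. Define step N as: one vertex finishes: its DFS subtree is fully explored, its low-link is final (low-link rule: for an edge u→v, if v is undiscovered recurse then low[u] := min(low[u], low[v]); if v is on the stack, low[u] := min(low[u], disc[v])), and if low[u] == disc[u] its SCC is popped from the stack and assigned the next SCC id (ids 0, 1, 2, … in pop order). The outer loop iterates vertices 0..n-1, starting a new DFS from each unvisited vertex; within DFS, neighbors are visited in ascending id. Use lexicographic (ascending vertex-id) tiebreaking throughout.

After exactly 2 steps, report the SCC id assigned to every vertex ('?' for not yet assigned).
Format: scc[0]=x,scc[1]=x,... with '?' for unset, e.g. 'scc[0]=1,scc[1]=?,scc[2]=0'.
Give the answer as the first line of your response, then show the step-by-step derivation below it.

scc[0]=0,scc[1]=?,scc[2]=?,scc[3]=?,scc[4]=?,scc[5]=?

step 1: low=(low[0]=0,low[1]=?,low[2]=?,low[3]=?,low[4]=?,low[5]=?); scc=(scc[0]=0,scc[1]=?,scc[2]=?,scc[3]=?,scc[4]=?,scc[5]=?)
step 2: low=(low[0]=0,low[1]=1,low[2]=1,low[3]=?,low[4]=?,low[5]=?); scc=(scc[0]=0,scc[1]=?,scc[2]=?,scc[3]=?,scc[4]=?,scc[5]=?)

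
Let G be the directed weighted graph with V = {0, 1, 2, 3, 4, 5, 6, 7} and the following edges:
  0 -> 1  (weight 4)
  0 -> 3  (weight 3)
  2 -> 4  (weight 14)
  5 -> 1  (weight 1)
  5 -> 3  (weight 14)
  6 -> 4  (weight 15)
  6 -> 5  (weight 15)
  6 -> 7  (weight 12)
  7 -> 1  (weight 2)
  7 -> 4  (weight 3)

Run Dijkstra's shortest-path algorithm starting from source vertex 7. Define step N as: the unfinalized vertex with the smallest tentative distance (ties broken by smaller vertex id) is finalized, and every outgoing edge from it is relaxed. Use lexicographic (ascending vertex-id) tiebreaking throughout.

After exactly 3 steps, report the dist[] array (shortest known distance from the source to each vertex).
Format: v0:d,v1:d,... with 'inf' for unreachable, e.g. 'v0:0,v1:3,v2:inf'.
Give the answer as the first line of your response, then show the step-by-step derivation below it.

v0:inf,v1:2,v2:inf,v3:inf,v4:3,v5:inf,v6:inf,v7:0

step 1: dist = v0:inf,v1:2,v2:inf,v3:inf,v4:3,v5:inf,v6:inf,v7:0
step 2: dist = v0:inf,v1:2,v2:inf,v3:inf,v4:3,v5:inf,v6:inf,v7:0
step 3: dist = v0:inf,v1:2,v2:inf,v3:inf,v4:3,v5:inf,v6:inf,v7:0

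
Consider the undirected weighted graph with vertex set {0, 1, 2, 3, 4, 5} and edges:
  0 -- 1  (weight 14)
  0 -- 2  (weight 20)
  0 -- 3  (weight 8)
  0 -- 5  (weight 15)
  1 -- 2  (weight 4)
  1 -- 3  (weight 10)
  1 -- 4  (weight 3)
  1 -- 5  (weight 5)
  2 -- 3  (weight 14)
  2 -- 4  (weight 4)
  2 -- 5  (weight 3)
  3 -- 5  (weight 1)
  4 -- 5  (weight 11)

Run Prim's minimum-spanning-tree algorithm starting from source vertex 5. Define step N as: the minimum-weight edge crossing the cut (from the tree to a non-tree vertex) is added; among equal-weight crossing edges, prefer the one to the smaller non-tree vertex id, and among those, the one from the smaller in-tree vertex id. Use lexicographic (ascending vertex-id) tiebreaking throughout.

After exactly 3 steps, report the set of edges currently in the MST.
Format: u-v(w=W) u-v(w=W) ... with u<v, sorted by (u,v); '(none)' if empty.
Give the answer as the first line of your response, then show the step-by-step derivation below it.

1-2(w=4) 2-5(w=3) 3-5(w=1)

step 1: add edge 3-5 (w=1); MST = {3-5(w=1)}
step 2: add edge 2-5 (w=3); MST = {2-5(w=3) 3-5(w=1)}
step 3: add edge 1-2 (w=4); MST = {1-2(w=4) 2-5(w=3) 3-5(w=1)}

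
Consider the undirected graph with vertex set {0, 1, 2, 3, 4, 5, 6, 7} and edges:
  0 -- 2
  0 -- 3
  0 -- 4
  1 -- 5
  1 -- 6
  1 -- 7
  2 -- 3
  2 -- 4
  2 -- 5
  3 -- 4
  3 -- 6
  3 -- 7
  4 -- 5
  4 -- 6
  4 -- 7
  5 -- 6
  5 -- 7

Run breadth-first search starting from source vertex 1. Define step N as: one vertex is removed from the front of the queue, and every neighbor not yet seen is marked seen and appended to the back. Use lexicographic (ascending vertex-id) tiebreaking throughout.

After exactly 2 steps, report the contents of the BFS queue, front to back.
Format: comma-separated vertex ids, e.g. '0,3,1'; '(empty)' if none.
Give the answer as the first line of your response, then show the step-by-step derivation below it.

6,7,2,4

step 1: dequeue 1; queue=[5,6,7]; order=1
step 2: dequeue 5; queue=[6,7,2,4]; order=1,5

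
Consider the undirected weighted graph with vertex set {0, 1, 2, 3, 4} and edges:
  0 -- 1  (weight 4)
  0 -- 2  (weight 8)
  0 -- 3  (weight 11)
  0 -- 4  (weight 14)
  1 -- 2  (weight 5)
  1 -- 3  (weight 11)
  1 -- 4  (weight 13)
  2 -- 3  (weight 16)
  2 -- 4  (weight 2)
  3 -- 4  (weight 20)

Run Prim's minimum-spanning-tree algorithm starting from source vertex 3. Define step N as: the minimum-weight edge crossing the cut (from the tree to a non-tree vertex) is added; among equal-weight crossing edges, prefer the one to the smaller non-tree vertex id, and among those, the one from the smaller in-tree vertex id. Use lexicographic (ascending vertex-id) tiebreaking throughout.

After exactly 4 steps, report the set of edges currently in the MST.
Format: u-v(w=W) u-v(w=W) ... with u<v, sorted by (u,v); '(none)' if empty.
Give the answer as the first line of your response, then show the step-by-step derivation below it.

0-1(w=4) 0-3(w=11) 1-2(w=5) 2-4(w=2)

step 1: add edge 0-3 (w=11); MST = {0-3(w=11)}
step 2: add edge 0-1 (w=4); MST = {0-1(w=4) 0-3(w=11)}
step 3: add edge 1-2 (w=5); MST = {0-1(w=4) 0-3(w=11) 1-2(w=5)}
step 4: add edge 2-4 (w=2); MST = {0-1(w=4) 0-3(w=11) 1-2(w=5) 2-4(w=2)}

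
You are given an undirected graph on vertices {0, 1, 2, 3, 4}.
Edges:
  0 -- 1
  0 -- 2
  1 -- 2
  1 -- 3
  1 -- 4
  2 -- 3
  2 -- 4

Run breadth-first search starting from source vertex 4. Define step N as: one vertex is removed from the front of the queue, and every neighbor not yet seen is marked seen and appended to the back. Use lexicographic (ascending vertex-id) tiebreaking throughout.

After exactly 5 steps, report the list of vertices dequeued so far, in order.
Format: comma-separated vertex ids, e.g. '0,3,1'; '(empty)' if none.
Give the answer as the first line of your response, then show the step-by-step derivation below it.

4,1,2,0,3

step 1: dequeue 4; queue=[1,2]; order=4
step 2: dequeue 1; queue=[2,0,3]; order=4,1
step 3: dequeue 2; queue=[0,3]; order=4,1,2
step 4: dequeue 0; queue=[3]; order=4,1,2,0
step 5: dequeue 3; queue=[(empty)]; order=4,1,2,0,3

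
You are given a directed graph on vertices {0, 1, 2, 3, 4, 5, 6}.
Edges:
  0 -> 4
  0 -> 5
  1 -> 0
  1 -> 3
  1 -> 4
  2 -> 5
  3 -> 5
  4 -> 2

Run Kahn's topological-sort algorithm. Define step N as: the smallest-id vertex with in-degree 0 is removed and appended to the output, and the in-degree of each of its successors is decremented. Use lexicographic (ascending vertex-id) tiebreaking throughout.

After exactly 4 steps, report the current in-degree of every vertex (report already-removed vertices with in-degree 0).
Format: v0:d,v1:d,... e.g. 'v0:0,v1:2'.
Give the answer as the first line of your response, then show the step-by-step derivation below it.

v0:0,v1:0,v2:0,v3:0,v4:0,v5:1,v6:0

step 1: output 1; order=[1]; indeg=(0,0,1,0,1,3,0)
step 2: output 0; order=[1,0]; indeg=(0,0,1,0,0,2,0)
step 3: output 3; order=[1,0,3]; indeg=(0,0,1,0,0,1,0)
step 4: output 4; order=[1,0,3,4]; indeg=(0,0,0,0,0,1,0)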